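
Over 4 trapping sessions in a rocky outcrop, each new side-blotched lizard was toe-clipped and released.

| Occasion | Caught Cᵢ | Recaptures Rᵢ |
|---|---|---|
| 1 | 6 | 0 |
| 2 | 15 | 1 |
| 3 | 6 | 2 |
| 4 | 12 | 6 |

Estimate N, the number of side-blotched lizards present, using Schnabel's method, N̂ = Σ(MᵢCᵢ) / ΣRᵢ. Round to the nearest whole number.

Marked at large before each occasion: Mᵢ = Σⱼ<ᵢ (Cⱼ − Rⱼ) → M1=0, M2=6, M3=20, M4=24
Σ MᵢCᵢ = 0·6 + 6·15 + 20·6 + 24·12 = 0 + 90 + 120 + 288 = 498
Σ Rᵢ = 0 + 1 + 2 + 6 = 9
N̂ = 498 / 9 ≈ 55.3 → 55

N ≈ 55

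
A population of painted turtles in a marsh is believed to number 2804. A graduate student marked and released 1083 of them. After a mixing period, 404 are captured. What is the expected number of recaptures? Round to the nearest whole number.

expected recaptures ≈ 156

Expected recaptures E[R] = M·C / N.
E[R] = 1083 × 404 / 2804 = 437532 / 2804 ≈ 156.0 → 156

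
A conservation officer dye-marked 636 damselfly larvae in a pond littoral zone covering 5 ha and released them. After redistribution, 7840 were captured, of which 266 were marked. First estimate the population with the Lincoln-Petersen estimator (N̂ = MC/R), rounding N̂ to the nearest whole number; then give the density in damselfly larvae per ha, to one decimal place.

density ≈ 3749.0 damselfly larvae per ha

N̂ = 636·7840/266 = 4986240/266 ≈ 18745.3 → 18745
Density = N̂ / area = 18745 / 5 = 3749.0 per ha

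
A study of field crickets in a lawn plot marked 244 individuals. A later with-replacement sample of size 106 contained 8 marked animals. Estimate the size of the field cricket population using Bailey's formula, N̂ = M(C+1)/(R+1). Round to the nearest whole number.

N ≈ 2901

N̂ = 244·(106+1)/(8+1) = 244·107/9 = 26108/9 ≈ 2900.9 → 2901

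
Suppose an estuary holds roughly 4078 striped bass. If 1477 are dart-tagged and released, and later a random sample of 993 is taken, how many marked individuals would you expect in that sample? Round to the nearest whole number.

expected recaptures ≈ 360

Expected recaptures E[R] = M·C / N.
E[R] = 1477 × 993 / 4078 = 1466661 / 4078 ≈ 359.7 → 360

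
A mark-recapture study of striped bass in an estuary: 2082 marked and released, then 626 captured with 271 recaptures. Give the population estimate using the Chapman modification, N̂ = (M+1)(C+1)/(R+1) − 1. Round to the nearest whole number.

N̂ = (2082+1)(626+1)/(271+1) − 1 = 2083·627/272 − 1
= 1306041/272 − 1 ≈ 4801.6 − 1 ≈ 4800.6 → 4801

N ≈ 4801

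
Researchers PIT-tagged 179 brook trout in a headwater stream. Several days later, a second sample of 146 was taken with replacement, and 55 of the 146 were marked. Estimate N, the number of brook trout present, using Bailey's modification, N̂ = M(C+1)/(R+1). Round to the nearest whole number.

N̂ = 179·(146+1)/(55+1) = 179·147/56 = 26313/56 ≈ 469.9 → 470

N ≈ 470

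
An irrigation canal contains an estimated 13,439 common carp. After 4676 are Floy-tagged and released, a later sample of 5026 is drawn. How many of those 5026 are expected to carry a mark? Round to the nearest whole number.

expected recaptures ≈ 1749

The marked fraction of the population is 4676/13439, so in a sample of 5026 expect C·(M/N) marked.
E[R] = 4676 × 5026 / 13439 = 23501576 / 13439 ≈ 1748.8 → 1749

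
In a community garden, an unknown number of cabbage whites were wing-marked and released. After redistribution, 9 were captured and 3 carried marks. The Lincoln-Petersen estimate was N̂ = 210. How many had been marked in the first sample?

From N = M·C/R: M = N·R / C = 210·3 / 9 = 630 / 9 = 70.

M = 70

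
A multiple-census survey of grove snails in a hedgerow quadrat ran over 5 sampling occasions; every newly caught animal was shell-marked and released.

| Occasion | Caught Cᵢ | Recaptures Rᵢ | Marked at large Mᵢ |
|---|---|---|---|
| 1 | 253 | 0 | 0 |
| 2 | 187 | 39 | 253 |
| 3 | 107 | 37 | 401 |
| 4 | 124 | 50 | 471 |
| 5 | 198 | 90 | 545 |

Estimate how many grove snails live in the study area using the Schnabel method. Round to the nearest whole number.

Σ MᵢCᵢ = 0·253 + 253·187 + 401·107 + 471·124 + 545·198 = 0 + 47311 + 42907 + 58404 + 107910 = 256532
Σ Rᵢ = 0 + 39 + 37 + 50 + 90 = 216
N̂ = 256532 / 216 ≈ 1187.6 → 1188

N ≈ 1188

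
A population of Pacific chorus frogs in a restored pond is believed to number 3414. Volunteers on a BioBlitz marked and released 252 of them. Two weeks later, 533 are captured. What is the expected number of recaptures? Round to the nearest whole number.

expected recaptures ≈ 39

The marked fraction of the population is 252/3414, so in a sample of 533 expect C·(M/N) marked.
E[R] = 252 × 533 / 3414 = 134316 / 3414 ≈ 39.3 → 39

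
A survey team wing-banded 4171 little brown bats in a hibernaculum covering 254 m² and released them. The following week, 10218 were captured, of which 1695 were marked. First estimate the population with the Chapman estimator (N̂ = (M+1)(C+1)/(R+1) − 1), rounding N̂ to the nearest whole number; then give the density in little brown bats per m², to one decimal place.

N̂ = 4172·10219/1696 − 1 = 42633668/1696 − 1 ≈ 25136.8 → 25137
Density = N̂ / area = 25137 / 254 ≈ 98.96 → 99.0 per m²

density ≈ 99.0 little brown bats per m²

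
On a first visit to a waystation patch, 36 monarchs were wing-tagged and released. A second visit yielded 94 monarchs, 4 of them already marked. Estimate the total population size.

N = 846

If marked individuals mix randomly, R/C ≈ M/N, giving N ≈ M·C/R.
N = (36 × 94) / 4 = 3384 / 4 = 846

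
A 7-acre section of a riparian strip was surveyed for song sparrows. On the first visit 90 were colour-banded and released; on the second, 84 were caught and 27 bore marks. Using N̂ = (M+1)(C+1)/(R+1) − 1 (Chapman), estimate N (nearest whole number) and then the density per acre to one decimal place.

N̂ = 91·85/28 − 1 = 7735/28 − 1 ≈ 275.2 → 275
Density = N̂ / area = 275 / 7 ≈ 39.29 → 39.3 per acre

density ≈ 39.3 song sparrows per acre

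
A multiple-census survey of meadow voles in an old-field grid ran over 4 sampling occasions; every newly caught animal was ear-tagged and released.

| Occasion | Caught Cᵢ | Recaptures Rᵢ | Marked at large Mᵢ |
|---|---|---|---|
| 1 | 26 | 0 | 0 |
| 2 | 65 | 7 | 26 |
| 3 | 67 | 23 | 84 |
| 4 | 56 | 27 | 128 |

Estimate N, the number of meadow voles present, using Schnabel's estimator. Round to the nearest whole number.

N ≈ 254

Σ MᵢCᵢ = 0·26 + 26·65 + 84·67 + 128·56 = 0 + 1690 + 5628 + 7168 = 14486
Σ Rᵢ = 0 + 7 + 23 + 27 = 57
N̂ = 14486 / 57 ≈ 254.1 → 254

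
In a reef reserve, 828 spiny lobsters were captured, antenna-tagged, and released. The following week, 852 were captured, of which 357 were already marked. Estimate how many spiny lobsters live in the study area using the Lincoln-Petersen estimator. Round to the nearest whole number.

N ≈ 1976

If marked individuals mix randomly, R/C ≈ M/N, giving N ≈ M·C/R.
N = (828 × 852) / 357 = 705456 / 357 ≈ 1976.1 → 1976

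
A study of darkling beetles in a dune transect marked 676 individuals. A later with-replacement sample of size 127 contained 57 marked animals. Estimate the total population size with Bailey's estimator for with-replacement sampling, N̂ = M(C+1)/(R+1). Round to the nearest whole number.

N ≈ 1492

N̂ = 676·(127+1)/(57+1) = 676·128/58 = 86528/58 ≈ 1491.9 → 1492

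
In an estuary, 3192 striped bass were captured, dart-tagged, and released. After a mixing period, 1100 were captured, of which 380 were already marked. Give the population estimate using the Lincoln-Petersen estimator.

The marked fraction in the recapture sample should equal the marked fraction in the population: 380/1100 = 3192/N.
N = (3192 × 1100) / 380 = 3511200 / 380 = 9240

N = 9240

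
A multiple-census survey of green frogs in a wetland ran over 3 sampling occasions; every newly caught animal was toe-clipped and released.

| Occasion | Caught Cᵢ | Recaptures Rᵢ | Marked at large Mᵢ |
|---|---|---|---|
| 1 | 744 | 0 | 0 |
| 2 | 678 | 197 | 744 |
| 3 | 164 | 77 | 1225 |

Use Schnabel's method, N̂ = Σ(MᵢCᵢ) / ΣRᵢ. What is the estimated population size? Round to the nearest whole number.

Σ MᵢCᵢ = 0·744 + 744·678 + 1225·164 = 0 + 504432 + 200900 = 705332
Σ Rᵢ = 0 + 197 + 77 = 274
N̂ = 705332 / 274 ≈ 2574.2 → 2574

N ≈ 2574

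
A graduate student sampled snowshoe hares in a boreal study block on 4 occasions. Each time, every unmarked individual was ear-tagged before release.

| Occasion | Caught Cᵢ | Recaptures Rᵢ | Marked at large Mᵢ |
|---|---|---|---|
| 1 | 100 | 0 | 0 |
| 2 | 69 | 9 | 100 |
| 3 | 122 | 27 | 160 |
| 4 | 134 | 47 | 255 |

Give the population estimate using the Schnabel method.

N = 730

Σ MᵢCᵢ = 0·100 + 100·69 + 160·122 + 255·134 = 0 + 6900 + 19520 + 34170 = 60590
Σ Rᵢ = 0 + 9 + 27 + 47 = 83
N̂ = 60590 / 83 = 730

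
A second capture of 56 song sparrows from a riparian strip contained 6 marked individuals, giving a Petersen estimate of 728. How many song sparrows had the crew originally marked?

M = 78

From N = M·C/R: M = N·R / C = 728·6 / 56 = 4368 / 56 = 78.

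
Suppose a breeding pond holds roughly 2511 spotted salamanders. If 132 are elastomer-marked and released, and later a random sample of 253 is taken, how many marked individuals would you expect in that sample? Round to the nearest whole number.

expected recaptures ≈ 13

Expected recaptures E[R] = M·C / N.
E[R] = 132 × 253 / 2511 = 33396 / 2511 ≈ 13.3 → 13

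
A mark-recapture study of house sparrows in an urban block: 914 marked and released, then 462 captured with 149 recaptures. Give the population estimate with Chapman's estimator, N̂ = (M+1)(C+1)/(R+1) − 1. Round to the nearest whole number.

N ≈ 2823

N̂ = (914+1)(462+1)/(149+1) − 1 = 915·463/150 − 1
= 423645/150 − 1 ≈ 2824.3 − 1 ≈ 2823.3 → 2823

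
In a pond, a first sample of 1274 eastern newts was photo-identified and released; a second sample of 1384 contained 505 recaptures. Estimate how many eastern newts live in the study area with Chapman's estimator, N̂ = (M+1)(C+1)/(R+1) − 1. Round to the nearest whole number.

N ≈ 3489

N̂ = (1274+1)(1384+1)/(505+1) − 1 = 1275·1385/506 − 1
= 1765875/506 − 1 ≈ 3489.9 − 1 ≈ 3488.9 → 3489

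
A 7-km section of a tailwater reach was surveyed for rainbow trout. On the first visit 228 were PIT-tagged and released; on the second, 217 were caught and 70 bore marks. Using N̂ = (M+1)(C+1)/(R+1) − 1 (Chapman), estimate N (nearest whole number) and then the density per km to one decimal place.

density ≈ 100.3 rainbow trout per km

N̂ = 229·218/71 − 1 = 49922/71 − 1 ≈ 702.1 → 702
Density = N̂ / area = 702 / 7 ≈ 100.29 → 100.3 per km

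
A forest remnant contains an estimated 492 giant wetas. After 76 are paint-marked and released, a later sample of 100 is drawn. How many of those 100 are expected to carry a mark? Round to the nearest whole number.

expected recaptures ≈ 15

The marked fraction of the population is 76/492, so in a sample of 100 expect C·(M/N) marked.
E[R] = 76 × 100 / 492 = 7600 / 492 ≈ 15.4 → 15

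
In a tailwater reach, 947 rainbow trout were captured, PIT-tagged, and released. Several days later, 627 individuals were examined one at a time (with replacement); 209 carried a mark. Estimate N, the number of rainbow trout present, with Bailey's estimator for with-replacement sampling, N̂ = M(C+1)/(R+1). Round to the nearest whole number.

N ≈ 2832

N̂ = 947·(627+1)/(209+1) = 947·628/210 = 594716/210 ≈ 2832.0 → 2832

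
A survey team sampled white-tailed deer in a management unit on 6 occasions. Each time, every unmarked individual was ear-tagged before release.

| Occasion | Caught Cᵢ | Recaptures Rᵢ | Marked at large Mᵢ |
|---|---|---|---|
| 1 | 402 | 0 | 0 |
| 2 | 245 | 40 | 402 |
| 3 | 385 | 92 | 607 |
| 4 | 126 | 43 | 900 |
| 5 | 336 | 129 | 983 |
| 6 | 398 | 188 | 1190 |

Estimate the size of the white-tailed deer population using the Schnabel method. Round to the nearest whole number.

N ≈ 2540

Σ MᵢCᵢ = 0·402 + 402·245 + 607·385 + 900·126 + 983·336 + 1190·398 = 0 + 98490 + 233695 + 113400 + 330288 + 473620 = 1249493
Σ Rᵢ = 0 + 40 + 92 + 43 + 129 + 188 = 492
N̂ = 1249493 / 492 ≈ 2539.6 → 2540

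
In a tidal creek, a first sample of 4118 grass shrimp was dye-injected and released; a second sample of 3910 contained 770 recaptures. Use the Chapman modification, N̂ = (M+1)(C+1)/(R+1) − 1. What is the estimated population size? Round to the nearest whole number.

N̂ = (4118+1)(3910+1)/(770+1) − 1 = 4119·3911/771 − 1
= 16109409/771 − 1 ≈ 20894.2 − 1 ≈ 20893.2 → 20893

N ≈ 20,893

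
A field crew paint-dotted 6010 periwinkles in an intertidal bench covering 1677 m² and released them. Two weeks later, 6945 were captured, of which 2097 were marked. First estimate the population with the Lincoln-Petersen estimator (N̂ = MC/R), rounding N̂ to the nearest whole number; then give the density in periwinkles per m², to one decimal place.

N̂ = 6010·6945/2097 = 41739450/2097 ≈ 19904.4 → 19904
Density = N̂ / area = 19904 / 1677 ≈ 11.87 → 11.9 per m²

density ≈ 11.9 periwinkles per m²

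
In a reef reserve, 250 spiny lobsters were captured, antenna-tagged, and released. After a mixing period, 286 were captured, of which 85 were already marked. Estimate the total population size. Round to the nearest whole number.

N = (250 × 286) / 85 = 71500 / 85 ≈ 841.2 → 841

N ≈ 841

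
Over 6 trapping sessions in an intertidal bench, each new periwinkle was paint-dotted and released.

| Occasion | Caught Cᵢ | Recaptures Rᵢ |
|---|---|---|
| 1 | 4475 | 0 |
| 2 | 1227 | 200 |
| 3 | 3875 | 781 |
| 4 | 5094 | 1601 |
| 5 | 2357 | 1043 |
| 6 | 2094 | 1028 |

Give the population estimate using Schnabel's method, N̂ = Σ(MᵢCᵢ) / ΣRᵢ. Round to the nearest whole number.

Marked at large before each occasion: Mᵢ = Σⱼ<ᵢ (Cⱼ − Rⱼ) → M1=0, M2=4475, M3=5502, M4=8596, M5=12089, M6=13403
Σ MᵢCᵢ = 0·4475 + 4475·1227 + 5502·3875 + 8596·5094 + 12089·2357 + 13403·2094 = 0 + 5490825 + 21320250 + 43788024 + 28493773 + 28065882 = 127158754
Σ Rᵢ = 0 + 200 + 781 + 1601 + 1043 + 1028 = 4653
N̂ = 127158754 / 4653 ≈ 27328.3 → 27328

N ≈ 27,328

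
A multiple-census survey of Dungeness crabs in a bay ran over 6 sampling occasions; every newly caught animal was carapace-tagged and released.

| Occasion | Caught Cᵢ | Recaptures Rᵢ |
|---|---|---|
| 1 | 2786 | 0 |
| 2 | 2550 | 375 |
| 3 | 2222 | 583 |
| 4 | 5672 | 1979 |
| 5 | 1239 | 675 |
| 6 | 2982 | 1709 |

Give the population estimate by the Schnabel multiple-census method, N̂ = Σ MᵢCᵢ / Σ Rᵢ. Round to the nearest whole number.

N ≈ 18,923

Marked at large before each occasion: Mᵢ = Σⱼ<ᵢ (Cⱼ − Rⱼ) → M1=0, M2=2786, M3=4961, M4=6600, M5=10293, M6=10857
Σ MᵢCᵢ = 0·2786 + 2786·2550 + 4961·2222 + 6600·5672 + 10293·1239 + 10857·2982 = 0 + 7104300 + 11023342 + 37435200 + 12753027 + 32375574 = 100691443
Σ Rᵢ = 0 + 375 + 583 + 1979 + 675 + 1709 = 5321
N̂ = 100691443 / 5321 ≈ 18923.4 → 18923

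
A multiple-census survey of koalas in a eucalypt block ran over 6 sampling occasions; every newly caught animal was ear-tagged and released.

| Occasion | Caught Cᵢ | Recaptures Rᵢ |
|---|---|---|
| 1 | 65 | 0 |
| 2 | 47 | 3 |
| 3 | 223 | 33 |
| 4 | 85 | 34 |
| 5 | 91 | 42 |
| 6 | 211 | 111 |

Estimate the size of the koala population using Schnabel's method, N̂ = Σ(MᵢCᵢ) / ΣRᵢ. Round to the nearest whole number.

Marked at large before each occasion: Mᵢ = Σⱼ<ᵢ (Cⱼ − Rⱼ) → M1=0, M2=65, M3=109, M4=299, M5=350, M6=399
Σ MᵢCᵢ = 0·65 + 65·47 + 109·223 + 299·85 + 350·91 + 399·211 = 0 + 3055 + 24307 + 25415 + 31850 + 84189 = 168816
Σ Rᵢ = 0 + 3 + 33 + 34 + 42 + 111 = 223
N̂ = 168816 / 223 ≈ 757.0 → 757

N ≈ 757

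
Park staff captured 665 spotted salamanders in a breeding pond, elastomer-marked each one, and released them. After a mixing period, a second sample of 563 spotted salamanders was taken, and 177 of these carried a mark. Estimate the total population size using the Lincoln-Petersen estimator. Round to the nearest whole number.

N ≈ 2115

If marked individuals mix randomly, R/C ≈ M/N, giving N ≈ M·C/R.
N = (665 × 563) / 177 = 374395 / 177 ≈ 2115.2 → 2115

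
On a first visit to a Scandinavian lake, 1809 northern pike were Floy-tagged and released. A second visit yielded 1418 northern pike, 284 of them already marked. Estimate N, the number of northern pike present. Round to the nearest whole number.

N = (1809 × 1418) / 284 = 2565162 / 284 ≈ 9032.3 → 9032

N ≈ 9032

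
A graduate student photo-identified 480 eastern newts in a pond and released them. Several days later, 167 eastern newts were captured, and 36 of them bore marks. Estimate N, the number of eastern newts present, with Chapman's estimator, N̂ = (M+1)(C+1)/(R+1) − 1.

N̂ = (480+1)(167+1)/(36+1) − 1 = 481·168/37 − 1
= 80808/37 − 1 = 2184 − 1 = 2183

N = 2183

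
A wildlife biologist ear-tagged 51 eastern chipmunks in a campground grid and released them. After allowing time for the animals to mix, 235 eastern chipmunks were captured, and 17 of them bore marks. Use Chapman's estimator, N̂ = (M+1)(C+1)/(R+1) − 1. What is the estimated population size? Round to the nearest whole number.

N̂ = (51+1)(235+1)/(17+1) − 1 = 52·236/18 − 1
= 12272/18 − 1 ≈ 681.8 − 1 ≈ 680.8 → 681

N ≈ 681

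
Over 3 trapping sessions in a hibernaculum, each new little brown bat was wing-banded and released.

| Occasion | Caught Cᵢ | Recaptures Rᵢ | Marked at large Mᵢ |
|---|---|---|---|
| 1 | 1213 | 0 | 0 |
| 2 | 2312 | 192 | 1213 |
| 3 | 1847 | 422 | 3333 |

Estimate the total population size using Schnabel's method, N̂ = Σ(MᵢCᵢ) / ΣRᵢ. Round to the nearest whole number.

N ≈ 14,594

Σ MᵢCᵢ = 0·1213 + 1213·2312 + 3333·1847 = 0 + 2804456 + 6156051 = 8960507
Σ Rᵢ = 0 + 192 + 422 = 614
N̂ = 8960507 / 614 ≈ 14593.7 → 14594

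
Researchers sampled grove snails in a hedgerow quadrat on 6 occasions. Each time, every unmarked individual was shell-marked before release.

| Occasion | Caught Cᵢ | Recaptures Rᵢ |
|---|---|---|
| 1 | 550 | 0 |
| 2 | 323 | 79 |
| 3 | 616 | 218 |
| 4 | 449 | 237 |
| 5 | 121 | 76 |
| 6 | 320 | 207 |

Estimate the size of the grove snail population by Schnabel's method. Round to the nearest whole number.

Marked at large before each occasion: Mᵢ = Σⱼ<ᵢ (Cⱼ − Rⱼ) → M1=0, M2=550, M3=794, M4=1192, M5=1404, M6=1449
Σ MᵢCᵢ = 0·550 + 550·323 + 794·616 + 1192·449 + 1404·121 + 1449·320 = 0 + 177650 + 489104 + 535208 + 169884 + 463680 = 1835526
Σ Rᵢ = 0 + 79 + 218 + 237 + 76 + 207 = 817
N̂ = 1835526 / 817 ≈ 2246.7 → 2247

N ≈ 2247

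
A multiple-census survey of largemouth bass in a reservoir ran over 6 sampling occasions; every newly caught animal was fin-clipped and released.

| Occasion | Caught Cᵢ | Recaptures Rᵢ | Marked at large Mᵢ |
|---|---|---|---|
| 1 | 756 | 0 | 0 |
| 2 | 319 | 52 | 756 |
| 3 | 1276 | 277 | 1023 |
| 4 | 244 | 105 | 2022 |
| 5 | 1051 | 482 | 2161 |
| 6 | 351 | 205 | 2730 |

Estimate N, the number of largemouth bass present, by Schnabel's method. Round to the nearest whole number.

N ≈ 4701

Σ MᵢCᵢ = 0·756 + 756·319 + 1023·1276 + 2022·244 + 2161·1051 + 2730·351 = 0 + 241164 + 1305348 + 493368 + 2271211 + 958230 = 5269321
Σ Rᵢ = 0 + 52 + 277 + 105 + 482 + 205 = 1121
N̂ = 5269321 / 1121 ≈ 4700.6 → 4701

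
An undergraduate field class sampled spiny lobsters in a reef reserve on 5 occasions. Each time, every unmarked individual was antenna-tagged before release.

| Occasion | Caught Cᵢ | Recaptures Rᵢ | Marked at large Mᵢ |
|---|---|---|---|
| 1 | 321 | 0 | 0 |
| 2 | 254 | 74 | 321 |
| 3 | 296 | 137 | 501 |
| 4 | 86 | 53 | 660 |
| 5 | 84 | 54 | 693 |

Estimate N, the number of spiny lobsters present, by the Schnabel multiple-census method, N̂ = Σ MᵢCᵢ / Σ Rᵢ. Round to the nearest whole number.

Σ MᵢCᵢ = 0·321 + 321·254 + 501·296 + 660·86 + 693·84 = 0 + 81534 + 148296 + 56760 + 58212 = 344802
Σ Rᵢ = 0 + 74 + 137 + 53 + 54 = 318
N̂ = 344802 / 318 ≈ 1084.3 → 1084

N ≈ 1084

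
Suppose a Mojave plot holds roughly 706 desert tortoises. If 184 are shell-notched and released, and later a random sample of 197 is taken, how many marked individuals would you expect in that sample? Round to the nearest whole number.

expected recaptures ≈ 51

Expected recaptures E[R] = M·C / N.
E[R] = 184 × 197 / 706 = 36248 / 706 ≈ 51.3 → 51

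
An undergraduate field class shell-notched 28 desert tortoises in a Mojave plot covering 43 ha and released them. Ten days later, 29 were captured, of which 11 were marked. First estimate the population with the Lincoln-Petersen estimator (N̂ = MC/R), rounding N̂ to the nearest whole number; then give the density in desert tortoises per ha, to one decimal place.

density ≈ 1.7 desert tortoises per ha

N̂ = 28·29/11 = 812/11 ≈ 73.8 → 74
Density = N̂ / area = 74 / 43 ≈ 1.72 → 1.7 per ha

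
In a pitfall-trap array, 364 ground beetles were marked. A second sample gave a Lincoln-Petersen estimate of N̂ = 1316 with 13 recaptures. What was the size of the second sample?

From N = M·C/R: C = N·R / M = 1316·13 / 364 = 17108 / 364 = 47.

C = 47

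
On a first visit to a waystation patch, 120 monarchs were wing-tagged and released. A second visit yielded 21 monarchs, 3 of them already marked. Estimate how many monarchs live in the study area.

N = 840

The marked fraction in the recapture sample should equal the marked fraction in the population: 3/21 = 120/N.
N = (120 × 21) / 3 = 2520 / 3 = 840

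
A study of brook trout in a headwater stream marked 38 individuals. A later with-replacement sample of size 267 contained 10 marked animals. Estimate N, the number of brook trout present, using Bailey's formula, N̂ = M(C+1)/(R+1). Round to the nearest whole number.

N̂ = 38·(267+1)/(10+1) = 38·268/11 = 10184/11 ≈ 925.8 → 926

N ≈ 926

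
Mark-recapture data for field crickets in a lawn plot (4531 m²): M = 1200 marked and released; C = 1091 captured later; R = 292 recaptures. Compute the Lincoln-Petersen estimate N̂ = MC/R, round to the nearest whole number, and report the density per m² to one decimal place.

N̂ = 1200·1091/292 = 1309200/292 ≈ 4483.6 → 4484
Density = N̂ / area = 4484 / 4531 ≈ 0.99 → 1.0 per m²

density ≈ 1.0 field crickets per m²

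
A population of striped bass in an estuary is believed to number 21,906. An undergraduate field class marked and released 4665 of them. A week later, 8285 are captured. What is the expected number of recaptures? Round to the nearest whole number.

The marked fraction of the population is 4665/21906, so in a sample of 8285 expect C·(M/N) marked.
E[R] = 4665 × 8285 / 21906 = 38649525 / 21906 ≈ 1764.3 → 1764

expected recaptures ≈ 1764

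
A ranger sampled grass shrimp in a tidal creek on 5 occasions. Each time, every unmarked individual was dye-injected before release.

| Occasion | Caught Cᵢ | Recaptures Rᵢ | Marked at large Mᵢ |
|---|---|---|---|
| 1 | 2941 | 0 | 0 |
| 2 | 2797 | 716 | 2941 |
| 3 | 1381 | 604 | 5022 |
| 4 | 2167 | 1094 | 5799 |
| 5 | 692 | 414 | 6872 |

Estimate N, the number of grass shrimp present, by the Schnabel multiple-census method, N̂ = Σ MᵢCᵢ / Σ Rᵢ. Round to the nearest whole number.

Σ MᵢCᵢ = 0·2941 + 2941·2797 + 5022·1381 + 5799·2167 + 6872·692 = 0 + 8225977 + 6935382 + 12566433 + 4755424 = 32483216
Σ Rᵢ = 0 + 716 + 604 + 1094 + 414 = 2828
N̂ = 32483216 / 2828 ≈ 11486.3 → 11486

N ≈ 11,486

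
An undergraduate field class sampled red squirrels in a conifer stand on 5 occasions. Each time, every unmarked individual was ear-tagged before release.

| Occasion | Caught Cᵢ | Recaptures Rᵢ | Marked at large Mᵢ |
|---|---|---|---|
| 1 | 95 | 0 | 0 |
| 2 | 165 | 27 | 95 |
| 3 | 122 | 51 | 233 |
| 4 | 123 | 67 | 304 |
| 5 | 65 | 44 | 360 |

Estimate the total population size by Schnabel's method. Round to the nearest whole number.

Σ MᵢCᵢ = 0·95 + 95·165 + 233·122 + 304·123 + 360·65 = 0 + 15675 + 28426 + 37392 + 23400 = 104893
Σ Rᵢ = 0 + 27 + 51 + 67 + 44 = 189
N̂ = 104893 / 189 ≈ 555.0 → 555

N ≈ 555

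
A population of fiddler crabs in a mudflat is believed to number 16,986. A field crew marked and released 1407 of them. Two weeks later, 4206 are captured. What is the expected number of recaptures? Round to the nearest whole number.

expected recaptures ≈ 348

The marked fraction of the population is 1407/16986, so in a sample of 4206 expect C·(M/N) marked.
E[R] = 1407 × 4206 / 16986 = 5917842 / 16986 ≈ 348.4 → 348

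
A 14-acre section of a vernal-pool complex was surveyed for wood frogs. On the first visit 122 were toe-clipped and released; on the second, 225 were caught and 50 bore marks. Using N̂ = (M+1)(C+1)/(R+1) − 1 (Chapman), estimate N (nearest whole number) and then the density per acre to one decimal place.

density ≈ 38.9 wood frogs per acre

N̂ = 123·226/51 − 1 = 27798/51 − 1 ≈ 544.1 → 544
Density = N̂ / area = 544 / 14 ≈ 38.86 → 38.9 per acre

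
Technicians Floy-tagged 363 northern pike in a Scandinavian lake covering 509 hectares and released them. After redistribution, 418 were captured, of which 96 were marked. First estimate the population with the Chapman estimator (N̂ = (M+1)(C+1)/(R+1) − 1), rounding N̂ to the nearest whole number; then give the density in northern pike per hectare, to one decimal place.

N̂ = 364·419/97 − 1 = 152516/97 − 1 ≈ 1571.3 → 1571
Density = N̂ / area = 1571 / 509 ≈ 3.09 → 3.1 per hectare

density ≈ 3.1 northern pike per hectare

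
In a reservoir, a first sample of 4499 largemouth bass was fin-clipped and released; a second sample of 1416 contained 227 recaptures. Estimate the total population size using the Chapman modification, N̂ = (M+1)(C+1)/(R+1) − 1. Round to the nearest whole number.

N ≈ 27,966

N̂ = (4499+1)(1416+1)/(227+1) − 1 = 4500·1417/228 − 1
= 6376500/228 − 1 ≈ 27967.1 − 1 ≈ 27966.1 → 27966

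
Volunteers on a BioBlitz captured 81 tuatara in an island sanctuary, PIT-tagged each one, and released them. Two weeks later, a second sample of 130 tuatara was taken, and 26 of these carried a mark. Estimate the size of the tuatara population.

Lincoln-Petersen assumes M/N = R/C, so N = M·C / R.
N = (81 × 130) / 26 = 10530 / 26 = 405

N = 405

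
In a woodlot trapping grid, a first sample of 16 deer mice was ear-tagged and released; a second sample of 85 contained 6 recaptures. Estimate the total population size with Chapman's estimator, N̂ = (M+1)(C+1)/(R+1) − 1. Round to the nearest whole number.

N̂ = (16+1)(85+1)/(6+1) − 1 = 17·86/7 − 1
= 1462/7 − 1 ≈ 208.9 − 1 ≈ 207.9 → 208

N ≈ 208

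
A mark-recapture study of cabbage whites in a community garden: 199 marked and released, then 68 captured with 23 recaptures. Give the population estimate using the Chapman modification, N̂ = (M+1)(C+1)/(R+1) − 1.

N = 574

N̂ = (199+1)(68+1)/(23+1) − 1 = 200·69/24 − 1
= 13800/24 − 1 = 575 − 1 = 574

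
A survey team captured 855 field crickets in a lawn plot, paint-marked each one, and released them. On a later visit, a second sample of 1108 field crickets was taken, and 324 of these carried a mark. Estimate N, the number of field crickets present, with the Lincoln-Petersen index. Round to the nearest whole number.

N ≈ 2924

N = (855 × 1108) / 324 = 947340 / 324 ≈ 2923.9 → 2924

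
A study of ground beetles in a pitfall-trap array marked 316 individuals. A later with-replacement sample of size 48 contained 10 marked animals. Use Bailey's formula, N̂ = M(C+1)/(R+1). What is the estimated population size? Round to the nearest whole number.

N ≈ 1408

N̂ = 316·(48+1)/(10+1) = 316·49/11 = 15484/11 ≈ 1407.6 → 1408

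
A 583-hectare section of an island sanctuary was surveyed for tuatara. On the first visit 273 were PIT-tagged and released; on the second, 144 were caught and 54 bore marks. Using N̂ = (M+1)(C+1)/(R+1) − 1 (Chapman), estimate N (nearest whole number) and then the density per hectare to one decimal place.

N̂ = 274·145/55 − 1 = 39730/55 − 1 ≈ 721.4 → 721
Density = N̂ / area = 721 / 583 ≈ 1.24 → 1.2 per hectare

density ≈ 1.2 tuatara per hectare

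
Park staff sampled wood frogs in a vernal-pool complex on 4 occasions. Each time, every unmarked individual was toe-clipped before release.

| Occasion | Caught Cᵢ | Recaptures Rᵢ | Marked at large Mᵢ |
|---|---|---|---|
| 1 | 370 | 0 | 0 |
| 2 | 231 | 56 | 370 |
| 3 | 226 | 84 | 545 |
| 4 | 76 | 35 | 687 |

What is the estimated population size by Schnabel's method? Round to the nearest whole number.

N ≈ 1491

Σ MᵢCᵢ = 0·370 + 370·231 + 545·226 + 687·76 = 0 + 85470 + 123170 + 52212 = 260852
Σ Rᵢ = 0 + 56 + 84 + 35 = 175
N̂ = 260852 / 175 ≈ 1490.6 → 1491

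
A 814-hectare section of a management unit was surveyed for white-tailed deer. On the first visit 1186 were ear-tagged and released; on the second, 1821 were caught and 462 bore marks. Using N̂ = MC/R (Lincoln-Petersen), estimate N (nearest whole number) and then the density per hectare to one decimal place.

N̂ = 1186·1821/462 = 2159706/462 ≈ 4674.7 → 4675
Density = N̂ / area = 4675 / 814 ≈ 5.74 → 5.7 per hectare

density ≈ 5.7 white-tailed deer per hectare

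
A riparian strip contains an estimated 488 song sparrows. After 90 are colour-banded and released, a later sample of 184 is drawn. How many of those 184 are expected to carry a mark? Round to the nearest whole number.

expected recaptures ≈ 34

Expected recaptures E[R] = M·C / N.
E[R] = 90 × 184 / 488 = 16560 / 488 ≈ 33.9 → 34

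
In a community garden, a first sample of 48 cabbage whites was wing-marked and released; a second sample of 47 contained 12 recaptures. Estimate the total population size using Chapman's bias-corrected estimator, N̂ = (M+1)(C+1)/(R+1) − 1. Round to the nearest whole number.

N ≈ 180

N̂ = (48+1)(47+1)/(12+1) − 1 = 49·48/13 − 1
= 2352/13 − 1 ≈ 180.9 − 1 ≈ 179.9 → 180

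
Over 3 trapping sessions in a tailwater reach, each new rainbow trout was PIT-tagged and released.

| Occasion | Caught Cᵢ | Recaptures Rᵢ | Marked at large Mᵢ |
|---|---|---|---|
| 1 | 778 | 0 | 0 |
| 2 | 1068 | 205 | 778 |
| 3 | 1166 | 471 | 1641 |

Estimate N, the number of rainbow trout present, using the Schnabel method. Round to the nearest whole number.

N ≈ 4060

Σ MᵢCᵢ = 0·778 + 778·1068 + 1641·1166 = 0 + 830904 + 1913406 = 2744310
Σ Rᵢ = 0 + 205 + 471 = 676
N̂ = 2744310 / 676 ≈ 4059.6 → 4060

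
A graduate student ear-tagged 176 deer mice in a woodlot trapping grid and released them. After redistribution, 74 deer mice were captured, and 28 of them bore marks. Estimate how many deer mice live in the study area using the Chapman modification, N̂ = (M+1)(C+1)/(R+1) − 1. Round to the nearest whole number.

N ≈ 457

N̂ = (176+1)(74+1)/(28+1) − 1 = 177·75/29 − 1
= 13275/29 − 1 ≈ 457.8 − 1 ≈ 456.8 → 457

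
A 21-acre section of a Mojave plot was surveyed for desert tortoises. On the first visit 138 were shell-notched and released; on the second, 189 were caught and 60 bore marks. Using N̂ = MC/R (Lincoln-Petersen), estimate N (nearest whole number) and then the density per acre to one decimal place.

density ≈ 20.7 desert tortoises per acre

N̂ = 138·189/60 = 26082/60 ≈ 434.7 → 435
Density = N̂ / area = 435 / 21 ≈ 20.71 → 20.7 per acre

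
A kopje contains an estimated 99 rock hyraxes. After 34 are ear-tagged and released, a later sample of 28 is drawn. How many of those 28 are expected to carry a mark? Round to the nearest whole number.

The marked fraction of the population is 34/99, so in a sample of 28 expect C·(M/N) marked.
E[R] = 34 × 28 / 99 = 952 / 99 ≈ 9.6 → 10

expected recaptures ≈ 10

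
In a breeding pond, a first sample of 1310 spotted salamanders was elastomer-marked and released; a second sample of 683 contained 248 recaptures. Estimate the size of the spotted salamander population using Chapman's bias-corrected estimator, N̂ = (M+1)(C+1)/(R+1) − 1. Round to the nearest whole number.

N ≈ 3600

N̂ = (1310+1)(683+1)/(248+1) − 1 = 1311·684/249 − 1
= 896724/249 − 1 ≈ 3601.3 − 1 ≈ 3600.3 → 3600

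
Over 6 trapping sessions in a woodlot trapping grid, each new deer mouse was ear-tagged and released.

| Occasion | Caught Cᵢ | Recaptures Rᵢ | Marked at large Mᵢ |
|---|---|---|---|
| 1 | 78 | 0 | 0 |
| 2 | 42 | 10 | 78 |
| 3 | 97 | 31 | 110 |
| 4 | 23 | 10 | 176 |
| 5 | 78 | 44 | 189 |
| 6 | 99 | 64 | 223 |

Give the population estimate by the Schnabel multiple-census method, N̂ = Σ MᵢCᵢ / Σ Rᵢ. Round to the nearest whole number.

N ≈ 345

Σ MᵢCᵢ = 0·78 + 78·42 + 110·97 + 176·23 + 189·78 + 223·99 = 0 + 3276 + 10670 + 4048 + 14742 + 22077 = 54813
Σ Rᵢ = 0 + 10 + 31 + 10 + 44 + 64 = 159
N̂ = 54813 / 159 ≈ 344.7 → 345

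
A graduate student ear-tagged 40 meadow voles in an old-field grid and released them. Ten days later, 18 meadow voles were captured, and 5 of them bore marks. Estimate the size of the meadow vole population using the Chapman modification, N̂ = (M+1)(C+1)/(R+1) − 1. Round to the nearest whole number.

N̂ = (40+1)(18+1)/(5+1) − 1 = 41·19/6 − 1
= 779/6 − 1 ≈ 129.8 − 1 ≈ 128.8 → 129

N ≈ 129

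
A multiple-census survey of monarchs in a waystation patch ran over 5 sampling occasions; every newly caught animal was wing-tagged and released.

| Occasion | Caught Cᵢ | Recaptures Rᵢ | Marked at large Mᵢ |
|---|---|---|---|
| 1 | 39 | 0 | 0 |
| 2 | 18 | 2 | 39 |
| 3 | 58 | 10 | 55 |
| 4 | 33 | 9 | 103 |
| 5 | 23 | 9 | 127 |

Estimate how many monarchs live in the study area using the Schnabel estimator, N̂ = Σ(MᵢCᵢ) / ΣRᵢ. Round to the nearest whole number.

N ≈ 340

Σ MᵢCᵢ = 0·39 + 39·18 + 55·58 + 103·33 + 127·23 = 0 + 702 + 3190 + 3399 + 2921 = 10212
Σ Rᵢ = 0 + 2 + 10 + 9 + 9 = 30
N̂ = 10212 / 30 ≈ 340.4 → 340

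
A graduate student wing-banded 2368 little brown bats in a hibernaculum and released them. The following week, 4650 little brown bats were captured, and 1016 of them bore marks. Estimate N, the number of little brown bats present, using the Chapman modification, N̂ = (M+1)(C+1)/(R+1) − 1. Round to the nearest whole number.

N̂ = (2368+1)(4650+1)/(1016+1) − 1 = 2369·4651/1017 − 1
= 11018219/1017 − 1 ≈ 10834.0 − 1 ≈ 10833.0 → 10833

N ≈ 10,833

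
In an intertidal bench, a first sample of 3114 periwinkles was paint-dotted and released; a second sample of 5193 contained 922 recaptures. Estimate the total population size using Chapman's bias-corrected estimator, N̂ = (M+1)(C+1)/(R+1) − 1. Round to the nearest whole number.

N̂ = (3114+1)(5193+1)/(922+1) − 1 = 3115·5194/923 − 1
= 16179310/923 − 1 ≈ 17529.0 − 1 ≈ 17528.0 → 17528

N ≈ 17,528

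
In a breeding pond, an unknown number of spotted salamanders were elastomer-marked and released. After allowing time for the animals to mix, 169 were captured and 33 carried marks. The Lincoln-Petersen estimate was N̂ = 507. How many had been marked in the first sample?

From N = M·C/R: M = N·R / C = 507·33 / 169 = 16731 / 169 = 99.

M = 99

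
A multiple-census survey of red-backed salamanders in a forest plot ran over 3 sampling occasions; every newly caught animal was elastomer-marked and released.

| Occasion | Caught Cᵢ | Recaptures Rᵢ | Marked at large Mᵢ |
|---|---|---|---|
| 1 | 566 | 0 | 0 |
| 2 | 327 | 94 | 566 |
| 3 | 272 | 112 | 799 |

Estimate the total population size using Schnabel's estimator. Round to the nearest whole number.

Σ MᵢCᵢ = 0·566 + 566·327 + 799·272 = 0 + 185082 + 217328 = 402410
Σ Rᵢ = 0 + 94 + 112 = 206
N̂ = 402410 / 206 ≈ 1953.4 → 1953

N ≈ 1953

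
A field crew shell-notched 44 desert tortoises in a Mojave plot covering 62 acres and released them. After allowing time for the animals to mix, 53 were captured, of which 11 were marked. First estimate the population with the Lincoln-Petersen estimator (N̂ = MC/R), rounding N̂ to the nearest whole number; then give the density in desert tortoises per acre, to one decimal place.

N̂ = 44·53/11 = 2332/11 = 212
Density = N̂ / area = 212 / 62 ≈ 3.42 → 3.4 per acre

density ≈ 3.4 desert tortoises per acre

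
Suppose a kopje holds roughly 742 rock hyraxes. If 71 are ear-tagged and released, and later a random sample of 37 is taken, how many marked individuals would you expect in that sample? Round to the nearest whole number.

expected recaptures ≈ 4

Expected recaptures E[R] = M·C / N.
E[R] = 71 × 37 / 742 = 2627 / 742 ≈ 3.5 → 4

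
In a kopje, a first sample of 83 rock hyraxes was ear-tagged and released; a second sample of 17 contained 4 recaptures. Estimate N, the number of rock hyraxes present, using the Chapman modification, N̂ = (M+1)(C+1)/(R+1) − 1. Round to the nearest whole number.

N ≈ 301

N̂ = (83+1)(17+1)/(4+1) − 1 = 84·18/5 − 1
= 1512/5 − 1 ≈ 302.4 − 1 ≈ 301.4 → 301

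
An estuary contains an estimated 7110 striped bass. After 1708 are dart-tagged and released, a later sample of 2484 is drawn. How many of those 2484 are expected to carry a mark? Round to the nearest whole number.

expected recaptures ≈ 597

The marked fraction of the population is 1708/7110, so in a sample of 2484 expect C·(M/N) marked.
E[R] = 1708 × 2484 / 7110 = 4242672 / 7110 ≈ 596.7 → 597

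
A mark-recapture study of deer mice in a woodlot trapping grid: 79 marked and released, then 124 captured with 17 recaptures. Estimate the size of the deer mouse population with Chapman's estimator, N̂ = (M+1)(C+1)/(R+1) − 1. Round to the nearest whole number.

N ≈ 555

N̂ = (79+1)(124+1)/(17+1) − 1 = 80·125/18 − 1
= 10000/18 − 1 ≈ 555.6 − 1 ≈ 554.6 → 555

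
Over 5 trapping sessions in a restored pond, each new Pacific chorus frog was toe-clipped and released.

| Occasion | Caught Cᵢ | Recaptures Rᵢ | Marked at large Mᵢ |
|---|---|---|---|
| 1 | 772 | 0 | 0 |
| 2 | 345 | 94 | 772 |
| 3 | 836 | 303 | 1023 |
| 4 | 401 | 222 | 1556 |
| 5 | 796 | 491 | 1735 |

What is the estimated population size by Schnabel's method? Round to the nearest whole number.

Σ MᵢCᵢ = 0·772 + 772·345 + 1023·836 + 1556·401 + 1735·796 = 0 + 266340 + 855228 + 623956 + 1381060 = 3126584
Σ Rᵢ = 0 + 94 + 303 + 222 + 491 = 1110
N̂ = 3126584 / 1110 ≈ 2816.7 → 2817

N ≈ 2817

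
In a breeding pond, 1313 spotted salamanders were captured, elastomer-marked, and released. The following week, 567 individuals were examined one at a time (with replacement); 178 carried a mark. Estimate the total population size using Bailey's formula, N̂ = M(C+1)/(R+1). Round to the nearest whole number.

N̂ = 1313·(567+1)/(178+1) = 1313·568/179 = 745784/179 ≈ 4166.4 → 4166

N ≈ 4166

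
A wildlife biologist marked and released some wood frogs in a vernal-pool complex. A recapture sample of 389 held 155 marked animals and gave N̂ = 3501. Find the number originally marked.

From N = M·C/R: M = N·R / C = 3501·155 / 389 = 542655 / 389 = 1395.

M = 1395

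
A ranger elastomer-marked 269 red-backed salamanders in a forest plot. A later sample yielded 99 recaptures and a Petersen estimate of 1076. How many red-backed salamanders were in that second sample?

From N = M·C/R: C = N·R / M = 1076·99 / 269 = 106524 / 269 = 396.

C = 396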